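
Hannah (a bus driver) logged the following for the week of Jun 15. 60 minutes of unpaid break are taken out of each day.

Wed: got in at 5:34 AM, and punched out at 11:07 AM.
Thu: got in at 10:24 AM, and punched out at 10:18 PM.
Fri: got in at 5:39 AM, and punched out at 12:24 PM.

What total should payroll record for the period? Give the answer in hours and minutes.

Wed: 5:34 AM–11:07 AM = 5 h 33 min; less 60 min break → 4 h 33 min
Thu: 10:24 AM–10:18 PM = 11 h 54 min; less 60 min break → 10 h 54 min
Fri: 5:39 AM–12:24 PM = 6 h 45 min; less 60 min break → 5 h 45 min
Total: 4 h 33 min + 10 h 54 min + 5 h 45 min = 21 h 12 min.

21 h 12 min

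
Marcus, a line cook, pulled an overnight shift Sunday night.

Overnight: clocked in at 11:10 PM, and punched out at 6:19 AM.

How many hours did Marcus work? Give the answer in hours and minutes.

7 h 9 min

Overnight: 11:10 PM → midnight = 0 h 50 min; midnight → 6:19 AM = 6 h 19 min; span 7 h 9 min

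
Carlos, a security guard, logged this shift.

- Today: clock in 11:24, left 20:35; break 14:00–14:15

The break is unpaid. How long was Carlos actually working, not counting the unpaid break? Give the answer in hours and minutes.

Today: 11:24–20:35 = 9 h 11 min; less 15 min break → 8 h 56 min

8 h 56 min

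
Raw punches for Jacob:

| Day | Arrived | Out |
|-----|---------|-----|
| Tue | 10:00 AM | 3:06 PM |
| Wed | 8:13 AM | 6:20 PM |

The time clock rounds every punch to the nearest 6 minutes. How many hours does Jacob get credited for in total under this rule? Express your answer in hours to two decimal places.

Tue: in 10:00 AM→10:00 AM, out 3:06 PM→3:06 PM; 5 h 6 min
Wed: in 8:13 AM→8:12 AM, out 6:20 PM→6:18 PM; 10 h 6 min
Total credited: 15 h 12 min.

15.20 hours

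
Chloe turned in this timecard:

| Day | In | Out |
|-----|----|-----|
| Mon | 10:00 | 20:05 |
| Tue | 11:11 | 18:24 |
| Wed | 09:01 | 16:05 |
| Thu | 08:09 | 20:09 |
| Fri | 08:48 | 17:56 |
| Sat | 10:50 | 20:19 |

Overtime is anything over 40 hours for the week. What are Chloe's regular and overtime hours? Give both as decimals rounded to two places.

Mon: 10:00–20:05 = 10 h 5 min
Tue: 11:11–18:24 = 7 h 13 min
Wed: 09:01–16:05 = 7 h 4 min
Thu: 08:09–20:09 = 12 h 0 min
Fri: 08:48–17:56 = 9 h 8 min
Sat: 10:50–20:19 = 9 h 29 min
Total worked: 54 h 59 min = 54.98 h.
Threshold 40 h → overtime 14 h 59 min, regular 40 h 0 min.

Regular 40.00 hours, overtime 14.98 hours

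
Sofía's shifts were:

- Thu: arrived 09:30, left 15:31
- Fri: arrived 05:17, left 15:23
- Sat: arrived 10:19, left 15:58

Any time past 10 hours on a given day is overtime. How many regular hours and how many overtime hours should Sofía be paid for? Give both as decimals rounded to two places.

Regular 21.67 hours, overtime 0.10 hours

Thu: 09:30–15:31 = 6 h 1 min
Fri: 05:17–15:23 = 10 h 6 min
Sat: 10:19–15:58 = 5 h 39 min
Thu reg 6 h 1 min / OT 0 h 0 min; Fri reg 10 h 0 min / OT 0 h 6 min; Sat reg 5 h 39 min / OT 0 h 0 min.
Totals: regular 21 h 40 min, overtime 0 h 6 min.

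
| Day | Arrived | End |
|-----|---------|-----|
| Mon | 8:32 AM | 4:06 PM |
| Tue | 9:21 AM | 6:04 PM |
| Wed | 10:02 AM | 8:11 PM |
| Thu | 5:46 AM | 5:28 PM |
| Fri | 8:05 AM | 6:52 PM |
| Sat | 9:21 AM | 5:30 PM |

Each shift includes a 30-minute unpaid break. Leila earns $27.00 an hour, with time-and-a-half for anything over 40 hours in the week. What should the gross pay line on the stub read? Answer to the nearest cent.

Mon: 8:32 AM–4:06 PM = 7 h 34 min; less 30 min break → 7 h 4 min
Tue: 9:21 AM–6:04 PM = 8 h 43 min; less 30 min break → 8 h 13 min
Wed: 10:02 AM–8:11 PM = 10 h 9 min; less 30 min break → 9 h 39 min
Thu: 5:46 AM–5:28 PM = 11 h 42 min; less 30 min break → 11 h 12 min
Fri: 8:05 AM–6:52 PM = 10 h 47 min; less 30 min break → 10 h 17 min
Sat: 9:21 AM–5:30 PM = 8 h 9 min; less 30 min break → 7 h 39 min
Total worked: 54 h 4 min = 3244 min.
Regular 40 h 0 min = 2400 min at $27.00/h; overtime 14 h 4 min = 844 min at $40.50/h.
Pay = (2400 × $27.00 + 844 × $40.50) ÷ 60 = $1649.70.

$1649.70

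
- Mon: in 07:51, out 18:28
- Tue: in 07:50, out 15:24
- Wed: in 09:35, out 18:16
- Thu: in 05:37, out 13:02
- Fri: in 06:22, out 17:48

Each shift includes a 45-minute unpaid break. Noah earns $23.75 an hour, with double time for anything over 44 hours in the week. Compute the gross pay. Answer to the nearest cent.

$996.71

Mon: 07:51–18:28 = 10 h 37 min; less 45 min break → 9 h 52 min
Tue: 07:50–15:24 = 7 h 34 min; less 45 min break → 6 h 49 min
Wed: 09:35–18:16 = 8 h 41 min; less 45 min break → 7 h 56 min
Thu: 05:37–13:02 = 7 h 25 min; less 45 min break → 6 h 40 min
Fri: 06:22–17:48 = 11 h 26 min; less 45 min break → 10 h 41 min
Total worked: 41 h 58 min = 2518 min.
Regular 41 h 58 min = 2518 min at $23.75/h; overtime 0 h 0 min = 0 min at $47.50/h.
Pay = (2518 × $23.75 + 0 × $47.50) ÷ 60 = $996.71.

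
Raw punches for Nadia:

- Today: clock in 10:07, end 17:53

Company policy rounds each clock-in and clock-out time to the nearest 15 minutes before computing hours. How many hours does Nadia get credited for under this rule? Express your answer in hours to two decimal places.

Today: in 10:07→10:00, out 17:53→18:00; 8 h 0 min

8.00 hours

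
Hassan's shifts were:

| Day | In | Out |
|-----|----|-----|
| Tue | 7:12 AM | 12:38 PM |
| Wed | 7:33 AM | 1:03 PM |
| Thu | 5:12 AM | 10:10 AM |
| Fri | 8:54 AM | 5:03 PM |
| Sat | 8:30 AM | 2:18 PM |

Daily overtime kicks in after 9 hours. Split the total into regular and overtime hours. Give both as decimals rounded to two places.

Tue: 7:12 AM–12:38 PM = 5 h 26 min
Wed: 7:33 AM–1:03 PM = 5 h 30 min
Thu: 5:12 AM–10:10 AM = 4 h 58 min
Fri: 8:54 AM–5:03 PM = 8 h 9 min
Sat: 8:30 AM–2:18 PM = 5 h 48 min
Tue reg 5 h 26 min / OT 0 h 0 min; Wed reg 5 h 30 min / OT 0 h 0 min; Thu reg 4 h 58 min / OT 0 h 0 min; Fri reg 8 h 9 min / OT 0 h 0 min; Sat reg 5 h 48 min / OT 0 h 0 min.
Totals: regular 29 h 51 min, overtime 0 h 0 min.

Regular 29.85 hours, overtime 0.00 hours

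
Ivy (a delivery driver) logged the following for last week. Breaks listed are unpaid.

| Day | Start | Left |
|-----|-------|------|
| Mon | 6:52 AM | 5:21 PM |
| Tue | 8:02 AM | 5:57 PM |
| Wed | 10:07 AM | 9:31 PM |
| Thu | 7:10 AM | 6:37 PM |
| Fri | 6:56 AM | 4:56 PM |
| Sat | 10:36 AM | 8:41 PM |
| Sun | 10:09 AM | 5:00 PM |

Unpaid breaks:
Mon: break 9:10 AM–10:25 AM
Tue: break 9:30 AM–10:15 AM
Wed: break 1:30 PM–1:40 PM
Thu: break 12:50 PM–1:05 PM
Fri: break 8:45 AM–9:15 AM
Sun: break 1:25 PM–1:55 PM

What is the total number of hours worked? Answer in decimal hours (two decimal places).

66.77 hours

Mon: 6:52 AM–5:21 PM = 10 h 29 min; less 75 min break → 9 h 14 min
Tue: 8:02 AM–5:57 PM = 9 h 55 min; less 45 min break → 9 h 10 min
Wed: 10:07 AM–9:31 PM = 11 h 24 min; less 10 min break → 11 h 14 min
Thu: 7:10 AM–6:37 PM = 11 h 27 min; less 15 min break → 11 h 12 min
Fri: 6:56 AM–4:56 PM = 10 h 0 min; less 30 min break → 9 h 30 min
Sat: 10:36 AM–8:41 PM = 10 h 5 min
Sun: 10:09 AM–5:00 PM = 6 h 51 min; less 30 min break → 6 h 21 min
Total: 9 h 14 min + 9 h 10 min + 11 h 14 min + 11 h 12 min + 9 h 30 min + 10 h 5 min + 6 h 21 min = 66 h 46 min.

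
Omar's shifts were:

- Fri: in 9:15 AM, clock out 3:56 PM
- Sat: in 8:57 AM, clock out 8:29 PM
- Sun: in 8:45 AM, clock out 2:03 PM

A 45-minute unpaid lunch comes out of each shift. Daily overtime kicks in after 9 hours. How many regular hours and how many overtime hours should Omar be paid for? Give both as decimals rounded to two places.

Fri: 9:15 AM–3:56 PM = 6 h 41 min; less 45 min break → 5 h 56 min
Sat: 8:57 AM–8:29 PM = 11 h 32 min; less 45 min break → 10 h 47 min
Sun: 8:45 AM–2:03 PM = 5 h 18 min; less 45 min break → 4 h 33 min
Fri reg 5 h 56 min / OT 0 h 0 min; Sat reg 9 h 0 min / OT 1 h 47 min; Sun reg 4 h 33 min / OT 0 h 0 min.
Totals: regular 19 h 29 min, overtime 1 h 47 min.

Regular 19.48 hours, overtime 1.78 hours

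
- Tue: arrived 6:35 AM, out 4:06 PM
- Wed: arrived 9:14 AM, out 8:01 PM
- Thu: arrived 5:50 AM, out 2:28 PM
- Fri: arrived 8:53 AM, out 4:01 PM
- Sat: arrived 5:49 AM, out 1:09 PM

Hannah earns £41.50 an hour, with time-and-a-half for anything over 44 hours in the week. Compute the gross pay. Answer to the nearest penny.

£1801.10

Tue: 6:35 AM–4:06 PM = 9 h 31 min
Wed: 9:14 AM–8:01 PM = 10 h 47 min
Thu: 5:50 AM–2:28 PM = 8 h 38 min
Fri: 8:53 AM–4:01 PM = 7 h 8 min
Sat: 5:49 AM–1:09 PM = 7 h 20 min
Total worked: 43 h 24 min = 2604 min.
Regular 43 h 24 min = 2604 min at £41.50/h; overtime 0 h 0 min = 0 min at £62.25/h.
Pay = (2604 × £41.50 + 0 × £62.25) ÷ 60 = £1801.10.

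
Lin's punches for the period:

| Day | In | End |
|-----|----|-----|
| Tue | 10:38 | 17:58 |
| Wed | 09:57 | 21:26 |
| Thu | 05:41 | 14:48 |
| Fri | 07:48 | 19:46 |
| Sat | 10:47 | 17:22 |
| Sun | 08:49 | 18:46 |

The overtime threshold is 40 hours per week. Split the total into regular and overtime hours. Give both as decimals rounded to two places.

Regular 40.00 hours, overtime 16.43 hours

Tue: 10:38–17:58 = 7 h 20 min
Wed: 09:57–21:26 = 11 h 29 min
Thu: 05:41–14:48 = 9 h 7 min
Fri: 07:48–19:46 = 11 h 58 min
Sat: 10:47–17:22 = 6 h 35 min
Sun: 08:49–18:46 = 9 h 57 min
Total worked: 56 h 26 min = 56.43 h.
Threshold 40 h → overtime 16 h 26 min, regular 40 h 0 min.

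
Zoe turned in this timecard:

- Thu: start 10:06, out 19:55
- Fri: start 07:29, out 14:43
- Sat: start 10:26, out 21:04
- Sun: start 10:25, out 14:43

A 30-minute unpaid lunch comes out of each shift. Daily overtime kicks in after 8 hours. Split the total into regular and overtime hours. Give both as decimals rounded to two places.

Thu: 10:06–19:55 = 9 h 49 min; less 30 min break → 9 h 19 min
Fri: 07:29–14:43 = 7 h 14 min; less 30 min break → 6 h 44 min
Sat: 10:26–21:04 = 10 h 38 min; less 30 min break → 10 h 8 min
Sun: 10:25–14:43 = 4 h 18 min; less 30 min break → 3 h 48 min
Thu reg 8 h 0 min / OT 1 h 19 min; Fri reg 6 h 44 min / OT 0 h 0 min; Sat reg 8 h 0 min / OT 2 h 8 min; Sun reg 3 h 48 min / OT 0 h 0 min.
Totals: regular 26 h 32 min, overtime 3 h 27 min.

Regular 26.53 hours, overtime 3.45 hours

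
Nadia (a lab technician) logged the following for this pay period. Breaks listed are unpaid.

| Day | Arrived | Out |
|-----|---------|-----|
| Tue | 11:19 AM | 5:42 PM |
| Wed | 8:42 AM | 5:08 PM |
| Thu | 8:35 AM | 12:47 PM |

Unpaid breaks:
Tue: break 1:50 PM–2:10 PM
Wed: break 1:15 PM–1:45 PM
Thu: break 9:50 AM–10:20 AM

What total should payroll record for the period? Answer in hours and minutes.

17 h 41 min

Tue: 11:19 AM–5:42 PM = 6 h 23 min; less 20 min break → 6 h 3 min
Wed: 8:42 AM–5:08 PM = 8 h 26 min; less 30 min break → 7 h 56 min
Thu: 8:35 AM–12:47 PM = 4 h 12 min; less 30 min break → 3 h 42 min
Total: 6 h 3 min + 7 h 56 min + 3 h 42 min = 17 h 41 min.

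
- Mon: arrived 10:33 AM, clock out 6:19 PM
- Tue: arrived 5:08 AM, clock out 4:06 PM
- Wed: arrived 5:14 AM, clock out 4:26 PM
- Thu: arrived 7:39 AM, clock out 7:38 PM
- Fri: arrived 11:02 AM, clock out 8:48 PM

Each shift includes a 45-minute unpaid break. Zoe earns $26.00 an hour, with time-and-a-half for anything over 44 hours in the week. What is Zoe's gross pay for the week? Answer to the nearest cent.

$1297.40

Mon: 10:33 AM–6:19 PM = 7 h 46 min; less 45 min break → 7 h 1 min
Tue: 5:08 AM–4:06 PM = 10 h 58 min; less 45 min break → 10 h 13 min
Wed: 5:14 AM–4:26 PM = 11 h 12 min; less 45 min break → 10 h 27 min
Thu: 7:39 AM–7:38 PM = 11 h 59 min; less 45 min break → 11 h 14 min
Fri: 11:02 AM–8:48 PM = 9 h 46 min; less 45 min break → 9 h 1 min
Total worked: 47 h 56 min = 2876 min.
Regular 44 h 0 min = 2640 min at $26.00/h; overtime 3 h 56 min = 236 min at $39.00/h.
Pay = (2640 × $26.00 + 236 × $39.00) ÷ 60 = $1297.40.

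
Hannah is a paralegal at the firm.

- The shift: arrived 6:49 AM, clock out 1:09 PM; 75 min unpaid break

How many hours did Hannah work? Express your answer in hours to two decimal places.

5.08 hours

The shift: 6:49 AM–1:09 PM = 6 h 20 min; less 75 min break → 5 h 5 min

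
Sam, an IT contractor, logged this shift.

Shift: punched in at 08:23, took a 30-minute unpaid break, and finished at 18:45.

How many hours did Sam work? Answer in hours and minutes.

9 h 52 min

Shift: 08:23–18:45 = 10 h 22 min; less 30 min break → 9 h 52 min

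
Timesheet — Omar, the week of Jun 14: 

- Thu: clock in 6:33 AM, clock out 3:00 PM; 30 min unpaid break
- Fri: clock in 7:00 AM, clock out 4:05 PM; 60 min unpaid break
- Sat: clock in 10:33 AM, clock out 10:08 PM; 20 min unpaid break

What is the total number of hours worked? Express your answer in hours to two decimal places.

27.28 hours

Thu: 6:33 AM–3:00 PM = 8 h 27 min; less 30 min break → 7 h 57 min
Fri: 7:00 AM–4:05 PM = 9 h 5 min; less 60 min break → 8 h 5 min
Sat: 10:33 AM–10:08 PM = 11 h 35 min; less 20 min break → 11 h 15 min
Total: 7 h 57 min + 8 h 5 min + 11 h 15 min = 27 h 17 min.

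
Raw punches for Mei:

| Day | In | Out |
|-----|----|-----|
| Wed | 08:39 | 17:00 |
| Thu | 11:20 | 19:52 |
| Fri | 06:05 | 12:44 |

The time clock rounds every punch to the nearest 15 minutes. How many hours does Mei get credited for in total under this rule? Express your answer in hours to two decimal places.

23.50 hours

Wed: in 08:39→08:45, out 17:00→17:00; 8 h 15 min
Thu: in 11:20→11:15, out 19:52→19:45; 8 h 30 min
Fri: in 06:05→06:00, out 12:44→12:45; 6 h 45 min
Total credited: 23 h 30 min.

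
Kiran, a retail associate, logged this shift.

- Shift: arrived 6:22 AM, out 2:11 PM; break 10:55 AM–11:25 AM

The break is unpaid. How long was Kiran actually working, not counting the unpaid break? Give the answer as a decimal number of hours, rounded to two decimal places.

7.32 hours

Shift: 6:22 AM–2:11 PM = 7 h 49 min; less 30 min break → 7 h 19 min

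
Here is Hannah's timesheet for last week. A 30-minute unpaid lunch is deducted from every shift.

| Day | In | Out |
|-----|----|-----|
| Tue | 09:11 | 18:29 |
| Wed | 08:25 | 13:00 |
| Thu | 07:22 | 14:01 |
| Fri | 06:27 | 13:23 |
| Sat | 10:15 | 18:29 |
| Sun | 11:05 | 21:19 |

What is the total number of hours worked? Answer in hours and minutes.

42 h 56 min

Tue: 09:11–18:29 = 9 h 18 min; less 30 min break → 8 h 48 min
Wed: 08:25–13:00 = 4 h 35 min; less 30 min break → 4 h 5 min
Thu: 07:22–14:01 = 6 h 39 min; less 30 min break → 6 h 9 min
Fri: 06:27–13:23 = 6 h 56 min; less 30 min break → 6 h 26 min
Sat: 10:15–18:29 = 8 h 14 min; less 30 min break → 7 h 44 min
Sun: 11:05–21:19 = 10 h 14 min; less 30 min break → 9 h 44 min
Total: 8 h 48 min + 4 h 5 min + 6 h 9 min + 6 h 26 min + 7 h 44 min + 9 h 44 min = 42 h 56 min.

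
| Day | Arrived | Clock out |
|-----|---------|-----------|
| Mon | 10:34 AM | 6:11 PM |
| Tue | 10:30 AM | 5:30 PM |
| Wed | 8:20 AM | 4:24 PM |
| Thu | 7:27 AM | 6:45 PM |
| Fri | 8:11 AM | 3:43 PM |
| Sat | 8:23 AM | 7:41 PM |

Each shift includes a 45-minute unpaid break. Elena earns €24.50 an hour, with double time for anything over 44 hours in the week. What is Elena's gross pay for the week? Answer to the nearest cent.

€1289.52

Mon: 10:34 AM–6:11 PM = 7 h 37 min; less 45 min break → 6 h 52 min
Tue: 10:30 AM–5:30 PM = 7 h 0 min; less 45 min break → 6 h 15 min
Wed: 8:20 AM–4:24 PM = 8 h 4 min; less 45 min break → 7 h 19 min
Thu: 7:27 AM–6:45 PM = 11 h 18 min; less 45 min break → 10 h 33 min
Fri: 8:11 AM–3:43 PM = 7 h 32 min; less 45 min break → 6 h 47 min
Sat: 8:23 AM–7:41 PM = 11 h 18 min; less 45 min break → 10 h 33 min
Total worked: 48 h 19 min = 2899 min.
Regular 44 h 0 min = 2640 min at €24.50/h; overtime 4 h 19 min = 259 min at €49.00/h.
Pay = (2640 × €24.50 + 259 × €49.00) ÷ 60 = €1289.52.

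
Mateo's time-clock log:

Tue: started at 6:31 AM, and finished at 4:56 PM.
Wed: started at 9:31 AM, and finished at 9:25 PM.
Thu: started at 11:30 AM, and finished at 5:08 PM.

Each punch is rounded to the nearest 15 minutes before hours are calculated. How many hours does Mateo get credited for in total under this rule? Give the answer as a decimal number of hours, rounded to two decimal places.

Tue: in 6:31 AM→6:30 AM, out 4:56 PM→5:00 PM; 10 h 30 min
Wed: in 9:31 AM→9:30 AM, out 9:25 PM→9:30 PM; 12 h 0 min
Thu: in 11:30 AM→11:30 AM, out 5:08 PM→5:15 PM; 5 h 45 min
Total credited: 28 h 15 min.

28.25 hours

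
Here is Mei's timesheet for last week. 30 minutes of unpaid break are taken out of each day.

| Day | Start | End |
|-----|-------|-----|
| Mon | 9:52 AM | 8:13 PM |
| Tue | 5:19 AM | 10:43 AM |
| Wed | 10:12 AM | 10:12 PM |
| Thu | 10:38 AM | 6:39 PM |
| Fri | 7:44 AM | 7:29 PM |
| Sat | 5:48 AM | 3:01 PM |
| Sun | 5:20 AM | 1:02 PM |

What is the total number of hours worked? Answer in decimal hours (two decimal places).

60.93 hours

Mon: 9:52 AM–8:13 PM = 10 h 21 min; less 30 min break → 9 h 51 min
Tue: 5:19 AM–10:43 AM = 5 h 24 min; less 30 min break → 4 h 54 min
Wed: 10:12 AM–10:12 PM = 12 h 0 min; less 30 min break → 11 h 30 min
Thu: 10:38 AM–6:39 PM = 8 h 1 min; less 30 min break → 7 h 31 min
Fri: 7:44 AM–7:29 PM = 11 h 45 min; less 30 min break → 11 h 15 min
Sat: 5:48 AM–3:01 PM = 9 h 13 min; less 30 min break → 8 h 43 min
Sun: 5:20 AM–1:02 PM = 7 h 42 min; less 30 min break → 7 h 12 min
Total: 9 h 51 min + 4 h 54 min + 11 h 30 min + 7 h 31 min + 11 h 15 min + 8 h 43 min + 7 h 12 min = 60 h 56 min.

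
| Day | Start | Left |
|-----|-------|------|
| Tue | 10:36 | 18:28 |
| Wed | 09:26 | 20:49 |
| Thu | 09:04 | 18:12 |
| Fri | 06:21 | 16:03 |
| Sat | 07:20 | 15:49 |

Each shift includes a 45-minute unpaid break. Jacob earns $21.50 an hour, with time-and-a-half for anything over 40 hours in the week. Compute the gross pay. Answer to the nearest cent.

$950.84

Tue: 10:36–18:28 = 7 h 52 min; less 45 min break → 7 h 7 min
Wed: 09:26–20:49 = 11 h 23 min; less 45 min break → 10 h 38 min
Thu: 09:04–18:12 = 9 h 8 min; less 45 min break → 8 h 23 min
Fri: 06:21–16:03 = 9 h 42 min; less 45 min break → 8 h 57 min
Sat: 07:20–15:49 = 8 h 29 min; less 45 min break → 7 h 44 min
Total worked: 42 h 49 min = 2569 min.
Regular 40 h 0 min = 2400 min at $21.50/h; overtime 2 h 49 min = 169 min at $32.25/h.
Pay = (2400 × $21.50 + 169 × $32.25) ÷ 60 = $950.84.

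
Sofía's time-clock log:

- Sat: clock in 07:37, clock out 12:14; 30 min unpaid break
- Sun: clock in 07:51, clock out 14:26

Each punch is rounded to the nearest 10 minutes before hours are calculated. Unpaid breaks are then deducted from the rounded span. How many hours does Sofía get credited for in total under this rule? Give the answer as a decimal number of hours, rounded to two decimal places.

Sat: in 07:37→07:40, out 12:14→12:10; 4 h 30 min − 30 min = 4 h 0 min
Sun: in 07:51→07:50, out 14:26→14:30; 6 h 40 min
Total credited: 10 h 40 min.

10.67 hours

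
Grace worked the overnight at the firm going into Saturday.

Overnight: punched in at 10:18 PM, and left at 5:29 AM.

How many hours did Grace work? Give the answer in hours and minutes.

7 h 11 min

Overnight: 10:18 PM → midnight = 1 h 42 min; midnight → 5:29 AM = 5 h 29 min; span 7 h 11 min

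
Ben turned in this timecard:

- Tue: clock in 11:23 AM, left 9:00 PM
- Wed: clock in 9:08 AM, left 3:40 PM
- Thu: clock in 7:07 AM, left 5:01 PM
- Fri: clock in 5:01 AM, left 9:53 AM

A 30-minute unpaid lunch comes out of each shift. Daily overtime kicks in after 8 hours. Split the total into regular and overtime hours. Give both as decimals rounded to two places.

Tue: 11:23 AM–9:00 PM = 9 h 37 min; less 30 min break → 9 h 7 min
Wed: 9:08 AM–3:40 PM = 6 h 32 min; less 30 min break → 6 h 2 min
Thu: 7:07 AM–5:01 PM = 9 h 54 min; less 30 min break → 9 h 24 min
Fri: 5:01 AM–9:53 AM = 4 h 52 min; less 30 min break → 4 h 22 min
Tue reg 8 h 0 min / OT 1 h 7 min; Wed reg 6 h 2 min / OT 0 h 0 min; Thu reg 8 h 0 min / OT 1 h 24 min; Fri reg 4 h 22 min / OT 0 h 0 min.
Totals: regular 26 h 24 min, overtime 2 h 31 min.

Regular 26.40 hours, overtime 2.52 hours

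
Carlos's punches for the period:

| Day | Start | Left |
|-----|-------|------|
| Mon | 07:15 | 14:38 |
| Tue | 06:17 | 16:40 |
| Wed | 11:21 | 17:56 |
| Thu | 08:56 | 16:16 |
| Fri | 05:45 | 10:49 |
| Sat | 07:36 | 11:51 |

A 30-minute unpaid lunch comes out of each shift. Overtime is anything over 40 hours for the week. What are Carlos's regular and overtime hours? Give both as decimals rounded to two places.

Regular 38.00 hours, overtime 0.00 hours

Mon: 07:15–14:38 = 7 h 23 min; less 30 min break → 6 h 53 min
Tue: 06:17–16:40 = 10 h 23 min; less 30 min break → 9 h 53 min
Wed: 11:21–17:56 = 6 h 35 min; less 30 min break → 6 h 5 min
Thu: 08:56–16:16 = 7 h 20 min; less 30 min break → 6 h 50 min
Fri: 05:45–10:49 = 5 h 4 min; less 30 min break → 4 h 34 min
Sat: 07:36–11:51 = 4 h 15 min; less 30 min break → 3 h 45 min
Total worked: 38 h 0 min = 38.00 h.
Threshold 40 h → overtime 0 h 0 min, regular 38 h 0 min.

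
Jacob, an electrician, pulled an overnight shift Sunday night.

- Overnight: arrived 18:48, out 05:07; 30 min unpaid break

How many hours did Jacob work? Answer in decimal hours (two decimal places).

9.82 hours

Overnight: 18:48 → midnight = 5 h 12 min; midnight → 05:07 = 5 h 7 min; span 10 h 19 min; less 30 min break → 9 h 49 min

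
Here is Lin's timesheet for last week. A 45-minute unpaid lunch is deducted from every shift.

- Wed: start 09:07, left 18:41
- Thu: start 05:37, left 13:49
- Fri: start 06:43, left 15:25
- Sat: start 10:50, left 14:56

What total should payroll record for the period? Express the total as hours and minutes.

Wed: 09:07–18:41 = 9 h 34 min; less 45 min break → 8 h 49 min
Thu: 05:37–13:49 = 8 h 12 min; less 45 min break → 7 h 27 min
Fri: 06:43–15:25 = 8 h 42 min; less 45 min break → 7 h 57 min
Sat: 10:50–14:56 = 4 h 6 min; less 45 min break → 3 h 21 min
Total: 8 h 49 min + 7 h 27 min + 7 h 57 min + 3 h 21 min = 27 h 34 min.

27 h 34 min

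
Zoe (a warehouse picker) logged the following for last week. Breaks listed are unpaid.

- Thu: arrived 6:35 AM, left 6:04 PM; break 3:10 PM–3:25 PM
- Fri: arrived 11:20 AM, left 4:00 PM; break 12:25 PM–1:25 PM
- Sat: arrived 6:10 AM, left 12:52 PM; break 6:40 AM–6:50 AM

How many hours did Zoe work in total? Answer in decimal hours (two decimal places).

21.43 hours

Thu: 6:35 AM–6:04 PM = 11 h 29 min; less 15 min break → 11 h 14 min
Fri: 11:20 AM–4:00 PM = 4 h 40 min; less 60 min break → 3 h 40 min
Sat: 6:10 AM–12:52 PM = 6 h 42 min; less 10 min break → 6 h 32 min
Total: 11 h 14 min + 3 h 40 min + 6 h 32 min = 21 h 26 min.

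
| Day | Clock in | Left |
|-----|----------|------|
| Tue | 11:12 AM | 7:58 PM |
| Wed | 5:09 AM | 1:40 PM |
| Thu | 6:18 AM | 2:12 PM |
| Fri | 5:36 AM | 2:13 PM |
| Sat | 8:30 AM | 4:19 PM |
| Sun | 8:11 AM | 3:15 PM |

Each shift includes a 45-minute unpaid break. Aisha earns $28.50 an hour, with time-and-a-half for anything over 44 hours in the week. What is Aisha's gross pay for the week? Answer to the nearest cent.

$1261.84

Tue: 11:12 AM–7:58 PM = 8 h 46 min; less 45 min break → 8 h 1 min
Wed: 5:09 AM–1:40 PM = 8 h 31 min; less 45 min break → 7 h 46 min
Thu: 6:18 AM–2:12 PM = 7 h 54 min; less 45 min break → 7 h 9 min
Fri: 5:36 AM–2:13 PM = 8 h 37 min; less 45 min break → 7 h 52 min
Sat: 8:30 AM–4:19 PM = 7 h 49 min; less 45 min break → 7 h 4 min
Sun: 8:11 AM–3:15 PM = 7 h 4 min; less 45 min break → 6 h 19 min
Total worked: 44 h 11 min = 2651 min.
Regular 44 h 0 min = 2640 min at $28.50/h; overtime 0 h 11 min = 11 min at $42.75/h.
Pay = (2640 × $28.50 + 11 × $42.75) ÷ 60 = $1261.84.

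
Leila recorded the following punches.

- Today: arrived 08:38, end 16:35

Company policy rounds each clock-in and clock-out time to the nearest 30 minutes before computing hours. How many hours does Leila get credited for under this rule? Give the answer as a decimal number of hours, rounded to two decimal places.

8.00 hours

Today: in 08:38→08:30, out 16:35→16:30; 8 h 0 min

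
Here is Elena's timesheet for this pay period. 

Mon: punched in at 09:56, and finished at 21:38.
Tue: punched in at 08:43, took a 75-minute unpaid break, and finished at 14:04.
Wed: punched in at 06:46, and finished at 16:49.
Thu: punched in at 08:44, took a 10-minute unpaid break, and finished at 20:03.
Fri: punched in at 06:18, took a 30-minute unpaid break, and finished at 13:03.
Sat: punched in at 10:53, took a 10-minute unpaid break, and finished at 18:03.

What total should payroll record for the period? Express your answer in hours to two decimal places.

50.25 hours

Mon: 09:56–21:38 = 11 h 42 min
Tue: 08:43–14:04 = 5 h 21 min; less 75 min break → 4 h 6 min
Wed: 06:46–16:49 = 10 h 3 min
Thu: 08:44–20:03 = 11 h 19 min; less 10 min break → 11 h 9 min
Fri: 06:18–13:03 = 6 h 45 min; less 30 min break → 6 h 15 min
Sat: 10:53–18:03 = 7 h 10 min; less 10 min break → 7 h 0 min
Total: 11 h 42 min + 4 h 6 min + 10 h 3 min + 11 h 9 min + 6 h 15 min + 7 h 0 min = 50 h 15 min.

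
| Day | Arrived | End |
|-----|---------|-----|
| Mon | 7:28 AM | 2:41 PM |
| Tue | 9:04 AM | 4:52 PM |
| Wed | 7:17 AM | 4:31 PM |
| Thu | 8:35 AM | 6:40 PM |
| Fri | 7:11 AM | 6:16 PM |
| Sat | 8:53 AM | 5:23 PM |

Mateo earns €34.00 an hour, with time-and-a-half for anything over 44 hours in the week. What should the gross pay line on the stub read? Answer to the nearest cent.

Mon: 7:28 AM–2:41 PM = 7 h 13 min
Tue: 9:04 AM–4:52 PM = 7 h 48 min
Wed: 7:17 AM–4:31 PM = 9 h 14 min
Thu: 8:35 AM–6:40 PM = 10 h 5 min
Fri: 7:11 AM–6:16 PM = 11 h 5 min
Sat: 8:53 AM–5:23 PM = 8 h 30 min
Total worked: 53 h 55 min = 3235 min.
Regular 44 h 0 min = 2640 min at €34.00/h; overtime 9 h 55 min = 595 min at €51.00/h.
Pay = (2640 × €34.00 + 595 × €51.00) ÷ 60 = €2001.75.

€2001.75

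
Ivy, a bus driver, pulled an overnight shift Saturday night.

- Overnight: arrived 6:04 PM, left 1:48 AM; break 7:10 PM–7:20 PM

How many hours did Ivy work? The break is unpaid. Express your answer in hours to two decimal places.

Overnight: 6:04 PM → midnight = 5 h 56 min; midnight → 1:48 AM = 1 h 48 min; span 7 h 44 min; less 10 min break → 7 h 34 min

7.57 hours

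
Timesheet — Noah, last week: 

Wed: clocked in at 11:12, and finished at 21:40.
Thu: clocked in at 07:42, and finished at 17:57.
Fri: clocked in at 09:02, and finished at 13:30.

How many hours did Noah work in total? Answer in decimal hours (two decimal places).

Wed: 11:12–21:40 = 10 h 28 min
Thu: 07:42–17:57 = 10 h 15 min
Fri: 09:02–13:30 = 4 h 28 min
Total: 10 h 28 min + 10 h 15 min + 4 h 28 min = 25 h 11 min.

25.18 hours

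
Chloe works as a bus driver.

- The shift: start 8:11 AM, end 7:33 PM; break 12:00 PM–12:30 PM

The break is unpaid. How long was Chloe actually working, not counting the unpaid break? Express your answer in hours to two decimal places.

The shift: 8:11 AM–7:33 PM = 11 h 22 min; less 30 min break → 10 h 52 min

10.87 hours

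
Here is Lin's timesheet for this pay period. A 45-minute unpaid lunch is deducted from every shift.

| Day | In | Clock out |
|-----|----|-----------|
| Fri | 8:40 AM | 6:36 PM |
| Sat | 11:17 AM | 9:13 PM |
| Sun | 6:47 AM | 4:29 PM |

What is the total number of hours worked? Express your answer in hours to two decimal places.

27.32 hours

Fri: 8:40 AM–6:36 PM = 9 h 56 min; less 45 min break → 9 h 11 min
Sat: 11:17 AM–9:13 PM = 9 h 56 min; less 45 min break → 9 h 11 min
Sun: 6:47 AM–4:29 PM = 9 h 42 min; less 45 min break → 8 h 57 min
Total: 9 h 11 min + 9 h 11 min + 8 h 57 min = 27 h 19 min.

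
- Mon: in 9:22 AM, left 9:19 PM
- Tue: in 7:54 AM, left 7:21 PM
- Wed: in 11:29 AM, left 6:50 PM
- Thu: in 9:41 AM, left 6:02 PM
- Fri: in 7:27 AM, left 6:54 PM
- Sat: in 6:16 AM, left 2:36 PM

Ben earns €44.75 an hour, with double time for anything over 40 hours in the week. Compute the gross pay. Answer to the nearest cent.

Mon: 9:22 AM–9:19 PM = 11 h 57 min
Tue: 7:54 AM–7:21 PM = 11 h 27 min
Wed: 11:29 AM–6:50 PM = 7 h 21 min
Thu: 9:41 AM–6:02 PM = 8 h 21 min
Fri: 7:27 AM–6:54 PM = 11 h 27 min
Sat: 6:16 AM–2:36 PM = 8 h 20 min
Total worked: 58 h 53 min = 3533 min.
Regular 40 h 0 min = 2400 min at €44.75/h; overtime 18 h 53 min = 1133 min at €89.50/h.
Pay = (2400 × €44.75 + 1133 × €89.50) ÷ 60 = €3480.06.

€3480.06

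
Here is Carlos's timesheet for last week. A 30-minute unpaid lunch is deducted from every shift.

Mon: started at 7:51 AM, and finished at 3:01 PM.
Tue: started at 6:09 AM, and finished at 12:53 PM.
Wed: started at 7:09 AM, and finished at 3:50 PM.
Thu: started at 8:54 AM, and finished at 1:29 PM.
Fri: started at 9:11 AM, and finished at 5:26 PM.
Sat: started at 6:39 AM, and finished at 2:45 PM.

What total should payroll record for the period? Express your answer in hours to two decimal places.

Mon: 7:51 AM–3:01 PM = 7 h 10 min; less 30 min break → 6 h 40 min
Tue: 6:09 AM–12:53 PM = 6 h 44 min; less 30 min break → 6 h 14 min
Wed: 7:09 AM–3:50 PM = 8 h 41 min; less 30 min break → 8 h 11 min
Thu: 8:54 AM–1:29 PM = 4 h 35 min; less 30 min break → 4 h 5 min
Fri: 9:11 AM–5:26 PM = 8 h 15 min; less 30 min break → 7 h 45 min
Sat: 6:39 AM–2:45 PM = 8 h 6 min; less 30 min break → 7 h 36 min
Total: 6 h 40 min + 6 h 14 min + 8 h 11 min + 4 h 5 min + 7 h 45 min + 7 h 36 min = 40 h 31 min.

40.52 hours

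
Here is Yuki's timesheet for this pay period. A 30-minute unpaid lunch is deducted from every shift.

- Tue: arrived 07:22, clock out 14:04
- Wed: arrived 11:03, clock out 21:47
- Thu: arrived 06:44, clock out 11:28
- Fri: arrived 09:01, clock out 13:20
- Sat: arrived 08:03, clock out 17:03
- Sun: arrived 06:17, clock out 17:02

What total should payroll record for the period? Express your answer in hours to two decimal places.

43.23 hours

Tue: 07:22–14:04 = 6 h 42 min; less 30 min break → 6 h 12 min
Wed: 11:03–21:47 = 10 h 44 min; less 30 min break → 10 h 14 min
Thu: 06:44–11:28 = 4 h 44 min; less 30 min break → 4 h 14 min
Fri: 09:01–13:20 = 4 h 19 min; less 30 min break → 3 h 49 min
Sat: 08:03–17:03 = 9 h 0 min; less 30 min break → 8 h 30 min
Sun: 06:17–17:02 = 10 h 45 min; less 30 min break → 10 h 15 min
Total: 6 h 12 min + 10 h 14 min + 4 h 14 min + 3 h 49 min + 8 h 30 min + 10 h 15 min = 43 h 14 min.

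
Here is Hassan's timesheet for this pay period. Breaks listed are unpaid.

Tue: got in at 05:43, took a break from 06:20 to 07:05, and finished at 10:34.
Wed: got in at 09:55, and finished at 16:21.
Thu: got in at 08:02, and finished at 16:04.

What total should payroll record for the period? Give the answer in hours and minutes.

Tue: 05:43–10:34 = 4 h 51 min; less 45 min break → 4 h 6 min
Wed: 09:55–16:21 = 6 h 26 min
Thu: 08:02–16:04 = 8 h 2 min
Total: 4 h 6 min + 6 h 26 min + 8 h 2 min = 18 h 34 min.

18 h 34 min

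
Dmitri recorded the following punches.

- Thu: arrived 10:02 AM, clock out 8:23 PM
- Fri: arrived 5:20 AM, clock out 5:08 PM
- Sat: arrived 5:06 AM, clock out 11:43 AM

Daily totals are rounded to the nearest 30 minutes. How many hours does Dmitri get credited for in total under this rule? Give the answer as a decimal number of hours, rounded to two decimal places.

29.00 hours

Thu: 10:02 AM–8:23 PM = 10 h 21 min → rounds to 10 h 30 min
Fri: 5:20 AM–5:08 PM = 11 h 48 min → rounds to 12 h 0 min
Sat: 5:06 AM–11:43 AM = 6 h 37 min → rounds to 6 h 30 min
Total credited: 29 h 0 min.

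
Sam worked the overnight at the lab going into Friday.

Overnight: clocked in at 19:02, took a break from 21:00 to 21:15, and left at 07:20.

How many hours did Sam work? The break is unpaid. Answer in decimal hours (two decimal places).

12.05 hours

Overnight: 19:02 → midnight = 4 h 58 min; midnight → 07:20 = 7 h 20 min; span 12 h 18 min; less 15 min break → 12 h 3 min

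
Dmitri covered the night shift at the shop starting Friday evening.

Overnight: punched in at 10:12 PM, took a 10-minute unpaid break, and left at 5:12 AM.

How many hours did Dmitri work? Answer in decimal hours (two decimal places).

6.83 hours

Overnight: 10:12 PM → midnight = 1 h 48 min; midnight → 5:12 AM = 5 h 12 min; span 7 h 0 min; less 10 min break → 6 h 50 min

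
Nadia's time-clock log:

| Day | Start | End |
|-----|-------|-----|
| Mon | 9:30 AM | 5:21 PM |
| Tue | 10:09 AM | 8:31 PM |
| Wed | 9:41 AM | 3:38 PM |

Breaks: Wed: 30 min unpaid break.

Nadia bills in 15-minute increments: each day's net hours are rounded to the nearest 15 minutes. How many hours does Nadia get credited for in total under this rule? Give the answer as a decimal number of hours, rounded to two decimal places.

23.50 hours

Mon: 9:30 AM–5:21 PM = 7 h 51 min → rounds to 7 h 45 min
Tue: 10:09 AM–8:31 PM = 10 h 22 min → rounds to 10 h 15 min
Wed: 9:41 AM–3:38 PM = 5 h 57 min − 30 min = 5 h 27 min → rounds to 5 h 30 min
Total credited: 23 h 30 min.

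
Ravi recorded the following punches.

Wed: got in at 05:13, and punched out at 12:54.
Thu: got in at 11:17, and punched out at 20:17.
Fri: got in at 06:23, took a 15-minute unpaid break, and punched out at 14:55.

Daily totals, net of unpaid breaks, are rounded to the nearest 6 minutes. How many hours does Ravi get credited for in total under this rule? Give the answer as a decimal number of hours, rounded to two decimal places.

Wed: 05:13–12:54 = 7 h 41 min → rounds to 7 h 42 min
Thu: 11:17–20:17 = 9 h 0 min → rounds to 9 h 0 min
Fri: 06:23–14:55 = 8 h 32 min − 15 min = 8 h 17 min → rounds to 8 h 18 min
Total credited: 25 h 0 min.

25.00 hours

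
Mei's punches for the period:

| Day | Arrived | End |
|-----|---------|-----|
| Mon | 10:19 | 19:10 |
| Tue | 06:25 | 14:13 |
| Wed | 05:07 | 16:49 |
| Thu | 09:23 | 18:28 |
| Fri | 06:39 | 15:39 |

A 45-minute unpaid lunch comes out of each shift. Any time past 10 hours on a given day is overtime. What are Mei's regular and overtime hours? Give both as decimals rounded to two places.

Mon: 10:19–19:10 = 8 h 51 min; less 45 min break → 8 h 6 min
Tue: 06:25–14:13 = 7 h 48 min; less 45 min break → 7 h 3 min
Wed: 05:07–16:49 = 11 h 42 min; less 45 min break → 10 h 57 min
Thu: 09:23–18:28 = 9 h 5 min; less 45 min break → 8 h 20 min
Fri: 06:39–15:39 = 9 h 0 min; less 45 min break → 8 h 15 min
Mon reg 8 h 6 min / OT 0 h 0 min; Tue reg 7 h 3 min / OT 0 h 0 min; Wed reg 10 h 0 min / OT 0 h 57 min; Thu reg 8 h 20 min / OT 0 h 0 min; Fri reg 8 h 15 min / OT 0 h 0 min.
Totals: regular 41 h 44 min, overtime 0 h 57 min.

Regular 41.73 hours, overtime 0.95 hours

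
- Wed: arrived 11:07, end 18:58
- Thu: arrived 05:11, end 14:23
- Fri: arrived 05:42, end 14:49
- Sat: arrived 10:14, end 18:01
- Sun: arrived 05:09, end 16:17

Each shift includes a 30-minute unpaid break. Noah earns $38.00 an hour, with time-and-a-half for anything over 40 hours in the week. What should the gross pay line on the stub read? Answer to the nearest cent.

Wed: 11:07–18:58 = 7 h 51 min; less 30 min break → 7 h 21 min
Thu: 05:11–14:23 = 9 h 12 min; less 30 min break → 8 h 42 min
Fri: 05:42–14:49 = 9 h 7 min; less 30 min break → 8 h 37 min
Sat: 10:14–18:01 = 7 h 47 min; less 30 min break → 7 h 17 min
Sun: 05:09–16:17 = 11 h 8 min; less 30 min break → 10 h 38 min
Total worked: 42 h 35 min = 2555 min.
Regular 40 h 0 min = 2400 min at $38.00/h; overtime 2 h 35 min = 155 min at $57.00/h.
Pay = (2400 × $38.00 + 155 × $57.00) ÷ 60 = $1667.25.

$1667.25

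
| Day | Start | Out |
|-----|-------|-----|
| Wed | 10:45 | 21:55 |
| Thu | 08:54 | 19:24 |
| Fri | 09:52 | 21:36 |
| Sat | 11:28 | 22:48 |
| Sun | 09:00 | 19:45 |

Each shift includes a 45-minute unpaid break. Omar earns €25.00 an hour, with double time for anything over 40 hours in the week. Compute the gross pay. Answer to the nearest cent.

Wed: 10:45–21:55 = 11 h 10 min; less 45 min break → 10 h 25 min
Thu: 08:54–19:24 = 10 h 30 min; less 45 min break → 9 h 45 min
Fri: 09:52–21:36 = 11 h 44 min; less 45 min break → 10 h 59 min
Sat: 11:28–22:48 = 11 h 20 min; less 45 min break → 10 h 35 min
Sun: 09:00–19:45 = 10 h 45 min; less 45 min break → 10 h 0 min
Total worked: 51 h 44 min = 3104 min.
Regular 40 h 0 min = 2400 min at €25.00/h; overtime 11 h 44 min = 704 min at €50.00/h.
Pay = (2400 × €25.00 + 704 × €50.00) ÷ 60 = €1586.67.

€1586.67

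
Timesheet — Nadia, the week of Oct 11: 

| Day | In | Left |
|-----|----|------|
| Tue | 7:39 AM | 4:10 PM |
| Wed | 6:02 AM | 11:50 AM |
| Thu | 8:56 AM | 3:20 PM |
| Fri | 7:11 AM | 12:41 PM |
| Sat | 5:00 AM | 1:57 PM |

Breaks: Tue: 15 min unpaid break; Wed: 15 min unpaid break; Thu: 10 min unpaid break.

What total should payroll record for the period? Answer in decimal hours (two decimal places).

34.50 hours

Tue: 7:39 AM–4:10 PM = 8 h 31 min; less 15 min break → 8 h 16 min
Wed: 6:02 AM–11:50 AM = 5 h 48 min; less 15 min break → 5 h 33 min
Thu: 8:56 AM–3:20 PM = 6 h 24 min; less 10 min break → 6 h 14 min
Fri: 7:11 AM–12:41 PM = 5 h 30 min
Sat: 5:00 AM–1:57 PM = 8 h 57 min
Total: 8 h 16 min + 5 h 33 min + 6 h 14 min + 5 h 30 min + 8 h 57 min = 34 h 30 min.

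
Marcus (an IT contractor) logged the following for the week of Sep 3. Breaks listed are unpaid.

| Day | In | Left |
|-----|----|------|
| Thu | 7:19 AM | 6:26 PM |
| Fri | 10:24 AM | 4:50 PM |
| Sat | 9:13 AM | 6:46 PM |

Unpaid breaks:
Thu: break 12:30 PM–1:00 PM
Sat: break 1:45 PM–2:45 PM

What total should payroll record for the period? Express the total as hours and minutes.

Thu: 7:19 AM–6:26 PM = 11 h 7 min; less 30 min break → 10 h 37 min
Fri: 10:24 AM–4:50 PM = 6 h 26 min
Sat: 9:13 AM–6:46 PM = 9 h 33 min; less 60 min break → 8 h 33 min
Total: 10 h 37 min + 6 h 26 min + 8 h 33 min = 25 h 36 min.

25 h 36 min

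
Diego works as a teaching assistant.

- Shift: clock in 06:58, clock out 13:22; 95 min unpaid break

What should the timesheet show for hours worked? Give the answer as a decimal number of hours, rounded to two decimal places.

4.82 hours

Shift: 06:58–13:22 = 6 h 24 min; less 95 min break → 4 h 49 min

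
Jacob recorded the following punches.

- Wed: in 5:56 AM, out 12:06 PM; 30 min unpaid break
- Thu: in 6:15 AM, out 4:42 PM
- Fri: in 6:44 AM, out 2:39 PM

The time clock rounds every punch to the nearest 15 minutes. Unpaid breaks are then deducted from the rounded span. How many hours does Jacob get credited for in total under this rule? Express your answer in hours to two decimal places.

Wed: in 5:56 AM→6:00 AM, out 12:06 PM→12:00 PM; 6 h 0 min − 30 min = 5 h 30 min
Thu: in 6:15 AM→6:15 AM, out 4:42 PM→4:45 PM; 10 h 30 min
Fri: in 6:44 AM→6:45 AM, out 2:39 PM→2:45 PM; 8 h 0 min
Total credited: 24 h 0 min.

24.00 hours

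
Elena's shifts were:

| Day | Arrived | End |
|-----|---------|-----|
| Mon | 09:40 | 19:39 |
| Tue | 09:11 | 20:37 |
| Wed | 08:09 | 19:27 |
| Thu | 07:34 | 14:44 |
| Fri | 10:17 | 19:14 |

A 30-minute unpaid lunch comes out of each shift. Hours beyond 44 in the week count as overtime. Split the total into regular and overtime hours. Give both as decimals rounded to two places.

Regular 44.00 hours, overtime 2.33 hours

Mon: 09:40–19:39 = 9 h 59 min; less 30 min break → 9 h 29 min
Tue: 09:11–20:37 = 11 h 26 min; less 30 min break → 10 h 56 min
Wed: 08:09–19:27 = 11 h 18 min; less 30 min break → 10 h 48 min
Thu: 07:34–14:44 = 7 h 10 min; less 30 min break → 6 h 40 min
Fri: 10:17–19:14 = 8 h 57 min; less 30 min break → 8 h 27 min
Total worked: 46 h 20 min = 46.33 h.
Threshold 44 h → overtime 2 h 20 min, regular 44 h 0 min.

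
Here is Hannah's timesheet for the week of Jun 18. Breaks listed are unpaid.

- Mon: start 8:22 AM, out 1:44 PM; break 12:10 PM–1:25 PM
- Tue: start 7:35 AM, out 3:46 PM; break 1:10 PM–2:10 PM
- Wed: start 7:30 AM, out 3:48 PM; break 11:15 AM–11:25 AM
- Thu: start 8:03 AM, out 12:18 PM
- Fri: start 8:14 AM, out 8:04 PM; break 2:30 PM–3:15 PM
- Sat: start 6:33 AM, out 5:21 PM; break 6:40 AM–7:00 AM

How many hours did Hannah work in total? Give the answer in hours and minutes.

45 h 14 min

Mon: 8:22 AM–1:44 PM = 5 h 22 min; less 75 min break → 4 h 7 min
Tue: 7:35 AM–3:46 PM = 8 h 11 min; less 60 min break → 7 h 11 min
Wed: 7:30 AM–3:48 PM = 8 h 18 min; less 10 min break → 8 h 8 min
Thu: 8:03 AM–12:18 PM = 4 h 15 min
Fri: 8:14 AM–8:04 PM = 11 h 50 min; less 45 min break → 11 h 5 min
Sat: 6:33 AM–5:21 PM = 10 h 48 min; less 20 min break → 10 h 28 min
Total: 4 h 7 min + 7 h 11 min + 8 h 8 min + 4 h 15 min + 11 h 5 min + 10 h 28 min = 45 h 14 min.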